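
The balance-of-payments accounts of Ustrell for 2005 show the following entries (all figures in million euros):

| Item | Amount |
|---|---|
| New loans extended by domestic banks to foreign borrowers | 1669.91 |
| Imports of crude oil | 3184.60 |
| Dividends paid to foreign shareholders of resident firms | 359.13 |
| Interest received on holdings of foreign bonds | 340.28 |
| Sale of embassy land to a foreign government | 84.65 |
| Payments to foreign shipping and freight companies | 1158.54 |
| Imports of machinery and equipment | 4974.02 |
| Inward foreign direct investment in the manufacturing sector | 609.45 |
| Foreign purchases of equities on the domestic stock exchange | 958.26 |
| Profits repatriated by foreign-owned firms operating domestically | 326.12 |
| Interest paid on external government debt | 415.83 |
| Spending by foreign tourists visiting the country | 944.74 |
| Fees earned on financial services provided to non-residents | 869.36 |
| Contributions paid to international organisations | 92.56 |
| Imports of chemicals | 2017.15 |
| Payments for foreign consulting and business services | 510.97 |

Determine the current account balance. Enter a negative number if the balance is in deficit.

Goods: -4974.02 - 3184.60 - 2017.15 = -10175.77
Services: 869.36 - 510.97 - 1158.54 + 944.74 = 144.59
Primary income: -326.12 + 340.28 - 359.13 - 415.83 = -760.80
Secondary income: -92.56
Current account = (-10175.77) + 144.59 + (-760.80) + (-92.56) = -10884.54
(Excluded from the current account — financial account: new loans extended by domestic banks to foreign borrowers 1669.91, inward foreign direct investment in the manufacturing sector 609.45, foreign purchases of equities on the domestic stock exchange 958.26; capital account: sale of embassy land to a foreign government 84.65.)

-10884.54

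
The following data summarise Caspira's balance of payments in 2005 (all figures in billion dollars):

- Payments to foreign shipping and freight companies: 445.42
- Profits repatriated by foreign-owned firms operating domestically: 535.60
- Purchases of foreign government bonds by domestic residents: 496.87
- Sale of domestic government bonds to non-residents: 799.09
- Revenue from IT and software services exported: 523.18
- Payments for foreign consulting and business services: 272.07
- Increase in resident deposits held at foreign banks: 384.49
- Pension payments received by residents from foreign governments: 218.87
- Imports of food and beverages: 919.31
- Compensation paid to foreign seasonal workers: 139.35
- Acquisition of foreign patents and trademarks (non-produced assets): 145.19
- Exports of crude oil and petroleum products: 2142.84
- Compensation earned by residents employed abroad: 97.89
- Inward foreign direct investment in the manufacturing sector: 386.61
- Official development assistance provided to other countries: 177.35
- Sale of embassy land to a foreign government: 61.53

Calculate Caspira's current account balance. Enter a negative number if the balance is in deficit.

Goods: 2142.84 - 919.31 = 1223.53
Services: -445.42 + 523.18 - 272.07 = -194.31
Primary income: -139.35 - 535.60 + 97.89 = -577.06
Secondary income: 218.87 - 177.35 = 41.52
Current account = 1223.53 + (-194.31) + (-577.06) + 41.52 = 493.68
(Excluded from the current account — financial account: purchases of foreign government bonds by domestic residents 496.87, sale of domestic government bonds to non-residents 799.09, increase in resident deposits held at foreign banks 384.49, inward foreign direct investment in the manufacturing sector 386.61; capital account: acquisition of foreign patents and trademarks (non-produced assets) 145.19, sale of embassy land to a foreign government 61.53.)

493.68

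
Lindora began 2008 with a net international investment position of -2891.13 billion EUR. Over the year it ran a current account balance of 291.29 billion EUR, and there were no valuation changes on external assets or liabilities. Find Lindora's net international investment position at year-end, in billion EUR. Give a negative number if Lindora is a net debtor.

-2599.84

With no valuation effects, change in NIIP = current account = 291.29
End-of-year NIIP = -2891.13 + 291.29 = -2599.84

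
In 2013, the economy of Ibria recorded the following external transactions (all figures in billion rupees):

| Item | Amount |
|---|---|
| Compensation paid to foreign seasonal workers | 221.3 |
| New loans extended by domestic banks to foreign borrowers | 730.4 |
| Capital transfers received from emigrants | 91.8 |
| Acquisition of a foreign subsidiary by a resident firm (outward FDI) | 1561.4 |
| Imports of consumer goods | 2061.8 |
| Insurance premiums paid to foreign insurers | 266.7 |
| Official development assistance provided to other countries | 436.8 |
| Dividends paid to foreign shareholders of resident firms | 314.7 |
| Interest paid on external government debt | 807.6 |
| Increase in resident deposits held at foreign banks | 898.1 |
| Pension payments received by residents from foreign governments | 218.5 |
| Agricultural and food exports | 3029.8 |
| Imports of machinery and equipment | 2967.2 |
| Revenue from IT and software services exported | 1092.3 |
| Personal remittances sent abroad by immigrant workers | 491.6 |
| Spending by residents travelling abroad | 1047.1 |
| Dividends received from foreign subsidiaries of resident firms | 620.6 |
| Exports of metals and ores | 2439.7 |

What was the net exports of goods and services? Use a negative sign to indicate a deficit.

Goods: -2061.8 - 2967.2 + 3029.8 + 2439.7 = 440.5
Services: -266.7 + 1092.3 - 1047.1 = -221.5
Trade balance = 440.5 + (-221.5) = 219.0
(Excluded from the trade balance — primary income: compensation paid to foreign seasonal workers 221.3, dividends paid to foreign shareholders of resident firms 314.7, interest paid on external government debt 807.6, dividends received from foreign subsidiaries of resident firms 620.6; financial account: new loans extended by domestic banks to foreign borrowers 730.4, acquisition of a foreign subsidiary by a resident firm (outward FDI) 1561.4, increase in resident deposits held at foreign banks 898.1; capital account: capital transfers received from emigrants 91.8; secondary income: official development assistance provided to other countries 436.8, pension payments received by residents from foreign governments 218.5, personal remittances sent abroad by immigrant workers 491.6.)

219.0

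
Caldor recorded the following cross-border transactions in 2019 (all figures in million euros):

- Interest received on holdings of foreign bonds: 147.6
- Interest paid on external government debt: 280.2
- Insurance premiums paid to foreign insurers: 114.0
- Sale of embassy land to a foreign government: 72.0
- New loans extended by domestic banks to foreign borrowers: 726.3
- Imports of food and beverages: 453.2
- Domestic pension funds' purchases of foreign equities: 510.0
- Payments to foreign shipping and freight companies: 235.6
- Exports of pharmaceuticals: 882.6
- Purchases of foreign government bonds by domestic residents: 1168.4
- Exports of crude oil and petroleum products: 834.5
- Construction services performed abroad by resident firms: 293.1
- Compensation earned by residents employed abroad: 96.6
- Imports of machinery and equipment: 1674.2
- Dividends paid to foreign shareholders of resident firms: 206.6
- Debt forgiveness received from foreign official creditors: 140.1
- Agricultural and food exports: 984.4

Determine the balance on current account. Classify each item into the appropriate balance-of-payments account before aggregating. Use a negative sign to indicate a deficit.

275.0

Goods: -1674.2 + 834.5 + 882.6 + 984.4 - 453.2 = 574.1
Services: 293.1 - 235.6 - 114.0 = -56.5
Primary income: -280.2 - 206.6 + 96.6 + 147.6 = -242.6
Current account = 574.1 + (-56.5) + (-242.6) = 275.0
(Excluded from the current account — capital account: sale of embassy land to a foreign government 72.0, debt forgiveness received from foreign official creditors 140.1; financial account: new loans extended by domestic banks to foreign borrowers 726.3, domestic pension funds' purchases of foreign equities 510.0, purchases of foreign government bonds by domestic residents 1168.4.)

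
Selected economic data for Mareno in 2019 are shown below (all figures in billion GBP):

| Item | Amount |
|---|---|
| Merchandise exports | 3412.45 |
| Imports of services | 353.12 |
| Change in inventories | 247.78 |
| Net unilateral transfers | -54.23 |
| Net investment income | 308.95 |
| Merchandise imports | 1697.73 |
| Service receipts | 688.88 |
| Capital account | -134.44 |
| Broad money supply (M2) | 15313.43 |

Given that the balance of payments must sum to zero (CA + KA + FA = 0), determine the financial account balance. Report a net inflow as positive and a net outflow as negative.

-2170.76

Goods balance = 3412.45 - 1697.73 = 1714.72
Services balance = 688.88 - 353.12 = 335.76
Trade balance (goods + services) = 1714.72 + 335.76 = 2050.48
Net primary income = 308.95
Net secondary income = -54.23
Current account = 2050.48 + 308.95 + (-54.23) = 2305.20
Financial account = -(2305.20 + (-134.44)) = -2170.76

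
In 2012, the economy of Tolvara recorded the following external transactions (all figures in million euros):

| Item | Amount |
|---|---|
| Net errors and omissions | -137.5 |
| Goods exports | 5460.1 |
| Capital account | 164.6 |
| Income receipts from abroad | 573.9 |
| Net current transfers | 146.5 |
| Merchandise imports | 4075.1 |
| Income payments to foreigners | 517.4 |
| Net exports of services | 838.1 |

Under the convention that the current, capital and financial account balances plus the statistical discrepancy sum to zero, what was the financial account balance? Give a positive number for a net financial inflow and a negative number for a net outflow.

-2453.2

Goods balance = 5460.1 - 4075.1 = 1385.0
Services balance = 838.1
Trade balance (goods + services) = 1385.0 + 838.1 = 2223.1
Net primary income = 573.9 - 517.4 = 56.5
Net secondary income = 146.5
Current account = 2223.1 + 56.5 + 146.5 = 2426.1
Financial account = -(2426.1 + 164.6 + (-137.5)) = -2453.2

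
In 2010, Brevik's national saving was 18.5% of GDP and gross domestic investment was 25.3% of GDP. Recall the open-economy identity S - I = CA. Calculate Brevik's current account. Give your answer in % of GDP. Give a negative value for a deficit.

-6.8

S - I = CA (net lending to the rest of the world).
CA = S - I = 18.5 - 25.3 = -6.8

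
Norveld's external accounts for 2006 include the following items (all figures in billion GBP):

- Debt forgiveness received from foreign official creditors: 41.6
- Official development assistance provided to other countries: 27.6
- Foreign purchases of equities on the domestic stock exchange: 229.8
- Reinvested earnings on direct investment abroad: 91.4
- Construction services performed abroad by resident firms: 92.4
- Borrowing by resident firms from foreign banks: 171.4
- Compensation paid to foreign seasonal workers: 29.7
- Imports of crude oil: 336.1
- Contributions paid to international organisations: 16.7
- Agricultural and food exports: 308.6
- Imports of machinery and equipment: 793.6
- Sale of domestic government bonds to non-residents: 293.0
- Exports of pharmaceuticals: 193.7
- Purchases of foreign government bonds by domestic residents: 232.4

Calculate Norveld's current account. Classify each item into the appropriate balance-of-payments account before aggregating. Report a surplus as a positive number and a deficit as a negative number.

Goods: -336.1 - 793.6 + 308.6 + 193.7 = -627.4
Services: 92.4
Primary income: 91.4 - 29.7 = 61.7
Secondary income: -16.7 - 27.6 = -44.3
Current account = (-627.4) + 92.4 + 61.7 + (-44.3) = -517.6
(Excluded from the current account — capital account: debt forgiveness received from foreign official creditors 41.6; financial account: foreign purchases of equities on the domestic stock exchange 229.8, borrowing by resident firms from foreign banks 171.4, sale of domestic government bonds to non-residents 293.0, purchases of foreign government bonds by domestic residents 232.4.)

-517.6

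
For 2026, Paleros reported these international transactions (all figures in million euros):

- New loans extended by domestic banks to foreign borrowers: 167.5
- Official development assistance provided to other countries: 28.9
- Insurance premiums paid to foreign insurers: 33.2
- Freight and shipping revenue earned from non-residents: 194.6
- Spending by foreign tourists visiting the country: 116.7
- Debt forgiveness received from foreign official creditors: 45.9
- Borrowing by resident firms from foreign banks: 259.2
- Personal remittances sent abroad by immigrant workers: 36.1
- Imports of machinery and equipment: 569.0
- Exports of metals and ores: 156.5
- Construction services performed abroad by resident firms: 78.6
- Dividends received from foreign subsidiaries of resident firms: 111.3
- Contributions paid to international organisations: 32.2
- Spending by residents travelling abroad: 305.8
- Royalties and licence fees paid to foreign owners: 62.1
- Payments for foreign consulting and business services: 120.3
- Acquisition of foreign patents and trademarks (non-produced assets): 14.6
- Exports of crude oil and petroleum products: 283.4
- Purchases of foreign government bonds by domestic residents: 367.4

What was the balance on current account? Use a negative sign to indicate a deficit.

-246.5

Goods: 156.5 + 283.4 - 569.0 = -129.1
Services: -33.2 + 116.7 + 194.6 - 305.8 + 78.6 - 120.3 - 62.1 = -131.5
Primary income: 111.3
Secondary income: -28.9 - 32.2 - 36.1 = -97.2
Current account = (-129.1) + (-131.5) + 111.3 + (-97.2) = -246.5
(Excluded from the current account — financial account: new loans extended by domestic banks to foreign borrowers 167.5, borrowing by resident firms from foreign banks 259.2, purchases of foreign government bonds by domestic residents 367.4; capital account: debt forgiveness received from foreign official creditors 45.9, acquisition of foreign patents and trademarks (non-produced assets) 14.6.)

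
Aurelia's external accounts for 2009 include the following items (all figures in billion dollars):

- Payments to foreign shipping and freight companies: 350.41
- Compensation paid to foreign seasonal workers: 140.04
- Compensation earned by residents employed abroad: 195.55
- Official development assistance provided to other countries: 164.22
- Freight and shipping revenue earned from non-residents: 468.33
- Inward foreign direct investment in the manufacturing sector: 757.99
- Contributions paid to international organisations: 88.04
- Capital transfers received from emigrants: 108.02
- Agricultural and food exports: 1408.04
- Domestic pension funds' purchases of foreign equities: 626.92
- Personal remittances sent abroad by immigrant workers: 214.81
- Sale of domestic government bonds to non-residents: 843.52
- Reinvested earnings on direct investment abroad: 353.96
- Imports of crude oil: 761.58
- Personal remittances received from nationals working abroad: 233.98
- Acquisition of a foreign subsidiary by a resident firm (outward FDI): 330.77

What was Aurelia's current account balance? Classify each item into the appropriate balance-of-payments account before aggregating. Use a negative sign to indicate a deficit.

940.76

Goods: 1408.04 - 761.58 = 646.46
Services: 468.33 - 350.41 = 117.92
Primary income: -140.04 + 195.55 + 353.96 = 409.47
Secondary income: 233.98 - 164.22 - 214.81 - 88.04 = -233.09
Current account = 646.46 + 117.92 + 409.47 + (-233.09) = 940.76
(Excluded from the current account — financial account: inward foreign direct investment in the manufacturing sector 757.99, domestic pension funds' purchases of foreign equities 626.92, sale of domestic government bonds to non-residents 843.52, acquisition of a foreign subsidiary by a resident firm (outward FDI) 330.77; capital account: capital transfers received from emigrants 108.02.)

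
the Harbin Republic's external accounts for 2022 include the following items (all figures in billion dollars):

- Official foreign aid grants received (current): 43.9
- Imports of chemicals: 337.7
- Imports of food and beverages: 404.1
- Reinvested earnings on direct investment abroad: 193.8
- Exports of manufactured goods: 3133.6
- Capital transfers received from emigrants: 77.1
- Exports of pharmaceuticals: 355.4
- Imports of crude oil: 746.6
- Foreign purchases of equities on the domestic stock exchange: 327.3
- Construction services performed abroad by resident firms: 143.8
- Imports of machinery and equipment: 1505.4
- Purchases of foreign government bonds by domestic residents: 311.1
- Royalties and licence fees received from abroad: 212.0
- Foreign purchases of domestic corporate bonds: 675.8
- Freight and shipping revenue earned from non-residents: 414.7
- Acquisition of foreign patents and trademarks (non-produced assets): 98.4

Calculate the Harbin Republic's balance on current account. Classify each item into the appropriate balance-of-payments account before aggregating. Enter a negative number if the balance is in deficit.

1503.4

Goods: -746.6 - 337.7 - 404.1 + 355.4 + 3133.6 - 1505.4 = 495.2
Services: 212.0 + 414.7 + 143.8 = 770.5
Primary income: 193.8
Secondary income: 43.9
Current account = 495.2 + 770.5 + 193.8 + 43.9 = 1503.4
(Excluded from the current account — capital account: capital transfers received from emigrants 77.1, acquisition of foreign patents and trademarks (non-produced assets) 98.4; financial account: foreign purchases of equities on the domestic stock exchange 327.3, purchases of foreign government bonds by domestic residents 311.1, foreign purchases of domestic corporate bonds 675.8.)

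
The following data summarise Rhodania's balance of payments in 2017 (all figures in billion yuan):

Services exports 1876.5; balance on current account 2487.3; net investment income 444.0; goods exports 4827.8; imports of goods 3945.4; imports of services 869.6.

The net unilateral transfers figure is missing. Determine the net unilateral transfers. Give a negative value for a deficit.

154.0

Current account = goods balance + services balance + net primary income + net secondary income
Sum of the known components = 2333.3
Net unilateral transfers = CA - (known components) = 2487.3 - 2333.3 = 154.0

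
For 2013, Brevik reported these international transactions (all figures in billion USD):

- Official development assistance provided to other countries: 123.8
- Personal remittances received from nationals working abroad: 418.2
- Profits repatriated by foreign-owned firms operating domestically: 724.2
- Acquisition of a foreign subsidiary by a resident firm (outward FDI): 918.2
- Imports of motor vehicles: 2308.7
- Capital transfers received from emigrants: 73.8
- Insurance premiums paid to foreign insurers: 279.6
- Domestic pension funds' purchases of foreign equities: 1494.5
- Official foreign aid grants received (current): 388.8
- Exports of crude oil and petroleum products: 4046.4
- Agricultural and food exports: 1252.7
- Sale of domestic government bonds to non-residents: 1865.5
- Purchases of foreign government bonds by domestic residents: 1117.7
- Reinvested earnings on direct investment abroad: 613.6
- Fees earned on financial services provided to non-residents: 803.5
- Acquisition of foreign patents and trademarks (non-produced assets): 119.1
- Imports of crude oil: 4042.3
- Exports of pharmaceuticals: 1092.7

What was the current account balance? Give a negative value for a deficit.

1137.3

Goods: -4042.3 + 1092.7 - 2308.7 + 1252.7 + 4046.4 = 40.8
Services: -279.6 + 803.5 = 523.9
Primary income: 613.6 - 724.2 = -110.6
Secondary income: 418.2 - 123.8 + 388.8 = 683.2
Current account = 40.8 + 523.9 + (-110.6) + 683.2 = 1137.3
(Excluded from the current account — financial account: acquisition of a foreign subsidiary by a resident firm (outward FDI) 918.2, domestic pension funds' purchases of foreign equities 1494.5, sale of domestic government bonds to non-residents 1865.5, purchases of foreign government bonds by domestic residents 1117.7; capital account: capital transfers received from emigrants 73.8, acquisition of foreign patents and trademarks (non-produced assets) 119.1.)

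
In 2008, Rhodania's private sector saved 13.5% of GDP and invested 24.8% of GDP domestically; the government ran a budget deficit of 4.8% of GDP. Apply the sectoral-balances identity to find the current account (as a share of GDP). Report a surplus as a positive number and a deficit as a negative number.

-16.1

By the sectoral-balances identity, CA = (S_private - I) + (T - G).
Private balance = 13.5 - 24.8 = -11.3
Government balance (T - G) = -4.8
CA = -11.3 + (-4.8) = -16.1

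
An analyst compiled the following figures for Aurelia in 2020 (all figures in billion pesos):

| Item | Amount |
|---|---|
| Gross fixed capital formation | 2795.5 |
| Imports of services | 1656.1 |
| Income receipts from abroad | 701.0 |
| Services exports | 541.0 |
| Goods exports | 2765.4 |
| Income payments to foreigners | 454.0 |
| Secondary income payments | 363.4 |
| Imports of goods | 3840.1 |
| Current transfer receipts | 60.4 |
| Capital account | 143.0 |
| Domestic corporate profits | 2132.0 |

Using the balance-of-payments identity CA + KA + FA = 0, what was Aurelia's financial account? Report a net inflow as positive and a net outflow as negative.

Goods balance = 2765.4 - 3840.1 = -1074.7
Services balance = 541.0 - 1656.1 = -1115.1
Trade balance (goods + services) = -1074.7 + (-1115.1) = -2189.8
Net primary income = 701.0 - 454.0 = 247.0
Net secondary income = 60.4 - 363.4 = -303.0
Current account = -2189.8 + 247.0 + (-303.0) = -2245.8
Financial account = -(-2245.8 + 143.0) = 2102.8

2102.8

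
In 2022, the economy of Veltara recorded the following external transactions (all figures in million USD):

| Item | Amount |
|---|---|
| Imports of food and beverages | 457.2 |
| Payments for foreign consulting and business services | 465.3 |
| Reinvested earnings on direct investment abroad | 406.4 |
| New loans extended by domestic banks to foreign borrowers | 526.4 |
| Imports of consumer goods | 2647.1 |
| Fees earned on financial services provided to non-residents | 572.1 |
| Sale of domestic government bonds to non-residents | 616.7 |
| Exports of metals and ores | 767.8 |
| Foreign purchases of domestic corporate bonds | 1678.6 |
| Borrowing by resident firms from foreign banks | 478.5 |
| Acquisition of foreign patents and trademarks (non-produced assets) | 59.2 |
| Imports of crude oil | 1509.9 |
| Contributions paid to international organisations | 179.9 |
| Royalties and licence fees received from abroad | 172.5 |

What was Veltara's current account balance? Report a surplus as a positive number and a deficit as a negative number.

-3340.6

Goods: -457.2 - 2647.1 - 1509.9 + 767.8 = -3846.4
Services: 172.5 - 465.3 + 572.1 = 279.3
Primary income: 406.4
Secondary income: -179.9
Current account = (-3846.4) + 279.3 + 406.4 + (-179.9) = -3340.6
(Excluded from the current account — financial account: new loans extended by domestic banks to foreign borrowers 526.4, sale of domestic government bonds to non-residents 616.7, foreign purchases of domestic corporate bonds 1678.6, borrowing by resident firms from foreign banks 478.5; capital account: acquisition of foreign patents and trademarks (non-produced assets) 59.2.)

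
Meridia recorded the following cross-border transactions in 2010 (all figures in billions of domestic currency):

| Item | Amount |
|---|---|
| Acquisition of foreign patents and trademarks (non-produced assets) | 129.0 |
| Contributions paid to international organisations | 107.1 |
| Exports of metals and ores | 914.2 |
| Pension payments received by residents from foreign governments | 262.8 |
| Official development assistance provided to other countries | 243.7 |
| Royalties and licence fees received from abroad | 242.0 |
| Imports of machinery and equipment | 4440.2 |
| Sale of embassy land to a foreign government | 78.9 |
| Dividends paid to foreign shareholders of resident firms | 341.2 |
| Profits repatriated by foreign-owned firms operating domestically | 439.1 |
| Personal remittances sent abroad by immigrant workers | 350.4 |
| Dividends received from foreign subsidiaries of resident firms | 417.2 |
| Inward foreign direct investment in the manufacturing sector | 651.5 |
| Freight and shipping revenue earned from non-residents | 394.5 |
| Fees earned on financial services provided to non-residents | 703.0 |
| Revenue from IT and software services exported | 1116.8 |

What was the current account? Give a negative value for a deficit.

-1871.2

Goods: 914.2 - 4440.2 = -3526.0
Services: 394.5 + 703.0 + 1116.8 + 242.0 = 2456.3
Primary income: -439.1 + 417.2 - 341.2 = -363.1
Secondary income: -107.1 - 243.7 + 262.8 - 350.4 = -438.4
Current account = (-3526.0) + 2456.3 + (-363.1) + (-438.4) = -1871.2
(Excluded from the current account — capital account: acquisition of foreign patents and trademarks (non-produced assets) 129.0, sale of embassy land to a foreign government 78.9; financial account: inward foreign direct investment in the manufacturing sector 651.5.)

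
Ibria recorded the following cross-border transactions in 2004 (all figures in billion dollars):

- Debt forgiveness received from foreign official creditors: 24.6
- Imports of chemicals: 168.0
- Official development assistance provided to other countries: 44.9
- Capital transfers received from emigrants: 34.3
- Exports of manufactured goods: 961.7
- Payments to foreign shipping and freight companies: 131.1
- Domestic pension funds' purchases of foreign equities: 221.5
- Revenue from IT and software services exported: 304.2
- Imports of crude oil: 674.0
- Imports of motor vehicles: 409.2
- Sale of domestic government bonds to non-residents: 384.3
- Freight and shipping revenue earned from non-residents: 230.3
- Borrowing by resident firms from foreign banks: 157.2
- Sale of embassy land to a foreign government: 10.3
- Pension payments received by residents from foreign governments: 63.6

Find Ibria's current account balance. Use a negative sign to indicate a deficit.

Goods: 961.7 - 674.0 - 168.0 - 409.2 = -289.5
Services: 230.3 - 131.1 + 304.2 = 403.4
Secondary income: 63.6 - 44.9 = 18.7
Current account = (-289.5) + 403.4 + 18.7 = 132.6
(Excluded from the current account — capital account: debt forgiveness received from foreign official creditors 24.6, capital transfers received from emigrants 34.3, sale of embassy land to a foreign government 10.3; financial account: domestic pension funds' purchases of foreign equities 221.5, sale of domestic government bonds to non-residents 384.3, borrowing by resident firms from foreign banks 157.2.)

132.6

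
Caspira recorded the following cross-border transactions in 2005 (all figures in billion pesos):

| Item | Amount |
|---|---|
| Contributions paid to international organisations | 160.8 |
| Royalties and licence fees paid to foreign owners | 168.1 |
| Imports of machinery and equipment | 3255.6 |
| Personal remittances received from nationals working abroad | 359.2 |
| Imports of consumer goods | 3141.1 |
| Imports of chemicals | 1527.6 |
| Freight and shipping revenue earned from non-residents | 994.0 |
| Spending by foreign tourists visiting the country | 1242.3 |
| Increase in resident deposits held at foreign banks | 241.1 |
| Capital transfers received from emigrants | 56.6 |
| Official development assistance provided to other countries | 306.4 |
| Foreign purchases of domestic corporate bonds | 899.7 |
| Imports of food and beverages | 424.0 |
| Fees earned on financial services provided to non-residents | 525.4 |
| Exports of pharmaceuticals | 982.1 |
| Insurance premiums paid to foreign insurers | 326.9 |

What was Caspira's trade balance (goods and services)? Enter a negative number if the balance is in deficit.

Goods: 982.1 - 3141.1 - 3255.6 - 424.0 - 1527.6 = -7366.2
Services: 1242.3 - 168.1 + 994.0 - 326.9 + 525.4 = 2266.7
Trade balance = -7366.2 + 2266.7 = -5099.5
(Excluded from the trade balance — secondary income: contributions paid to international organisations 160.8, personal remittances received from nationals working abroad 359.2, official development assistance provided to other countries 306.4; financial account: increase in resident deposits held at foreign banks 241.1, foreign purchases of domestic corporate bonds 899.7; capital account: capital transfers received from emigrants 56.6.)

-5099.5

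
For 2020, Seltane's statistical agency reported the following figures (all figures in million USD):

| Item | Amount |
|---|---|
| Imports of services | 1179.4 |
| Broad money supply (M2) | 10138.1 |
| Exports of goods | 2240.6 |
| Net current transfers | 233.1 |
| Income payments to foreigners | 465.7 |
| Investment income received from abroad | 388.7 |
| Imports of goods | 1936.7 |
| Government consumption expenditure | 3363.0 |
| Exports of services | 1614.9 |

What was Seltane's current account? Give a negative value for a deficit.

Goods balance = 2240.6 - 1936.7 = 303.9
Services balance = 1614.9 - 1179.4 = 435.5
Trade balance (goods + services) = 303.9 + 435.5 = 739.4
Net primary income = 388.7 - 465.7 = -77.0
Net secondary income = 233.1
Current account = 739.4 + (-77.0) + 233.1 = 895.5

895.5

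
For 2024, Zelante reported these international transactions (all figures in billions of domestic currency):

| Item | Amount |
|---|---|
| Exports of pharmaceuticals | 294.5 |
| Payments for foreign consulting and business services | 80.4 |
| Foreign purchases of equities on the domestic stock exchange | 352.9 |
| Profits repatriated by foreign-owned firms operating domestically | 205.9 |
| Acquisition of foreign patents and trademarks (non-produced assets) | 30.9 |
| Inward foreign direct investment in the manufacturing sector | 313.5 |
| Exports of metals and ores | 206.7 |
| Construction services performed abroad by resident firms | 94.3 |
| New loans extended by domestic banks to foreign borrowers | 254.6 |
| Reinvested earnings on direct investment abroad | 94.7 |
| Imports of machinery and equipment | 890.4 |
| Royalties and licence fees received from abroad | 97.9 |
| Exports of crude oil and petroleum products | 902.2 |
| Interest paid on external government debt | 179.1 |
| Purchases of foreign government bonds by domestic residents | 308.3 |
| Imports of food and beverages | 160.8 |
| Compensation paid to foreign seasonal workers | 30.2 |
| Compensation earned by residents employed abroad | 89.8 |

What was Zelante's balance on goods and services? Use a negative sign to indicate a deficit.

464.0

Goods: 206.7 + 294.5 - 160.8 + 902.2 - 890.4 = 352.2
Services: 97.9 - 80.4 + 94.3 = 111.8
Trade balance = 352.2 + 111.8 = 464.0
(Excluded from the trade balance — financial account: foreign purchases of equities on the domestic stock exchange 352.9, inward foreign direct investment in the manufacturing sector 313.5, new loans extended by domestic banks to foreign borrowers 254.6, purchases of foreign government bonds by domestic residents 308.3; primary income: profits repatriated by foreign-owned firms operating domestically 205.9, reinvested earnings on direct investment abroad 94.7, interest paid on external government debt 179.1, compensation paid to foreign seasonal workers 30.2, compensation earned by residents employed abroad 89.8; capital account: acquisition of foreign patents and trademarks (non-produced assets) 30.9.)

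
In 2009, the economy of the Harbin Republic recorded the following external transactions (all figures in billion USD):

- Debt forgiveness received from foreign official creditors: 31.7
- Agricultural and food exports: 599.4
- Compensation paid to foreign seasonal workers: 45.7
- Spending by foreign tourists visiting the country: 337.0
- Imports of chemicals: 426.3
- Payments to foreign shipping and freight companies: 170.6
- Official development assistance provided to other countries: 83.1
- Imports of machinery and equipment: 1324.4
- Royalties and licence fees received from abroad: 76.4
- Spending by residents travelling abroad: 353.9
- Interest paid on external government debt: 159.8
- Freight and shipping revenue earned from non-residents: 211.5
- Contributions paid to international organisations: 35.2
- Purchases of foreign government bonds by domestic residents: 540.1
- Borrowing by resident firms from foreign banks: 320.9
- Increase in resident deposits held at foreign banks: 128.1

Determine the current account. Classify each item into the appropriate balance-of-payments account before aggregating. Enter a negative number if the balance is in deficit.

-1374.7

Goods: 599.4 - 426.3 - 1324.4 = -1151.3
Services: -353.9 + 76.4 - 170.6 + 211.5 + 337.0 = 100.4
Primary income: -45.7 - 159.8 = -205.5
Secondary income: -83.1 - 35.2 = -118.3
Current account = (-1151.3) + 100.4 + (-205.5) + (-118.3) = -1374.7
(Excluded from the current account — capital account: debt forgiveness received from foreign official creditors 31.7; financial account: purchases of foreign government bonds by domestic residents 540.1, borrowing by resident firms from foreign banks 320.9, increase in resident deposits held at foreign banks 128.1.)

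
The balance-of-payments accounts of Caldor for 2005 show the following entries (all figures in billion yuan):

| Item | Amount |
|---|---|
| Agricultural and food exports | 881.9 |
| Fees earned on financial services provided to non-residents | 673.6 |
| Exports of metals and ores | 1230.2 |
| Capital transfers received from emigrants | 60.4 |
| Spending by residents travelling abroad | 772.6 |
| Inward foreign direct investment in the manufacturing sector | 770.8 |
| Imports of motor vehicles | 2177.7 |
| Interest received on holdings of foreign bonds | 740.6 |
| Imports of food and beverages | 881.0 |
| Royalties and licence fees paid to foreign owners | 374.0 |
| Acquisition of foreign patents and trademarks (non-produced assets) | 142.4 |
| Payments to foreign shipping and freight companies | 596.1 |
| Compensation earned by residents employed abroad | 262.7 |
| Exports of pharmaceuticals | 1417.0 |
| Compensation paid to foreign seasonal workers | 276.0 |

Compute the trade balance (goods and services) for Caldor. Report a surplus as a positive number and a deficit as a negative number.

Goods: -881.0 + 881.9 + 1417.0 - 2177.7 + 1230.2 = 470.4
Services: 673.6 - 374.0 - 596.1 - 772.6 = -1069.1
Trade balance = 470.4 + (-1069.1) = -598.7
(Excluded from the trade balance — capital account: capital transfers received from emigrants 60.4, acquisition of foreign patents and trademarks (non-produced assets) 142.4; financial account: inward foreign direct investment in the manufacturing sector 770.8; primary income: interest received on holdings of foreign bonds 740.6, compensation earned by residents employed abroad 262.7, compensation paid to foreign seasonal workers 276.0.)

-598.7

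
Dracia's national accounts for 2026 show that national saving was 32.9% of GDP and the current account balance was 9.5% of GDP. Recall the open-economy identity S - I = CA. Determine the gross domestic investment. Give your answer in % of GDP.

S - I = CA (net lending to the rest of the world).
I = S - CA = 32.9 - 9.5 = 23.4

23.4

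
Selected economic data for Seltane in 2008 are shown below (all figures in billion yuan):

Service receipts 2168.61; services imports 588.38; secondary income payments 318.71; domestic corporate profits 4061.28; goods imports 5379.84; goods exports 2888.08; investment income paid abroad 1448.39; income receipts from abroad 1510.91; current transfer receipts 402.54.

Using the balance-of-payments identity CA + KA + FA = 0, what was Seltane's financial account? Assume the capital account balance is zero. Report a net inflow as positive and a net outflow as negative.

Goods balance = 2888.08 - 5379.84 = -2491.76
Services balance = 2168.61 - 588.38 = 1580.23
Trade balance (goods + services) = -2491.76 + 1580.23 = -911.53
Net primary income = 1510.91 - 1448.39 = 62.52
Net secondary income = 402.54 - 318.71 = 83.83
Current account = -911.53 + 62.52 + 83.83 = -765.18
Financial account = -(-765.18) = 765.18

765.18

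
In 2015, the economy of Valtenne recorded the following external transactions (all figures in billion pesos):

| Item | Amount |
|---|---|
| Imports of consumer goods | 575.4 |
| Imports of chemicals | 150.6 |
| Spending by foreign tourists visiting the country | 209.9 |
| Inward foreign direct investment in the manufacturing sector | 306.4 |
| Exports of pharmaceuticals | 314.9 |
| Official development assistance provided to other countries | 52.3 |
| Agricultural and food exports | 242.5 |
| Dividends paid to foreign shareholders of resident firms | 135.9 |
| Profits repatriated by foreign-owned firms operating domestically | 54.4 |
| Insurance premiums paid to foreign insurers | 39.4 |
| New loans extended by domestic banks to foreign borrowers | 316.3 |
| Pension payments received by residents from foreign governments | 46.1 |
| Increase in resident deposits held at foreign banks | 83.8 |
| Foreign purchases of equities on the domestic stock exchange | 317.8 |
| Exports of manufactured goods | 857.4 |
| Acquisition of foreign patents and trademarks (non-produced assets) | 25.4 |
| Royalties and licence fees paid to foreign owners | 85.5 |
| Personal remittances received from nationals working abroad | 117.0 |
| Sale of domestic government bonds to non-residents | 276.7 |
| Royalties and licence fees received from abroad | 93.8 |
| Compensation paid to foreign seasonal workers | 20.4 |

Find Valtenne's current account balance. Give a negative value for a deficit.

767.7

Goods: 242.5 - 575.4 + 314.9 - 150.6 + 857.4 = 688.8
Services: -39.4 + 209.9 + 93.8 - 85.5 = 178.8
Primary income: -135.9 - 20.4 - 54.4 = -210.7
Secondary income: 46.1 + 117.0 - 52.3 = 110.8
Current account = 688.8 + 178.8 + (-210.7) + 110.8 = 767.7
(Excluded from the current account — financial account: inward foreign direct investment in the manufacturing sector 306.4, new loans extended by domestic banks to foreign borrowers 316.3, increase in resident deposits held at foreign banks 83.8, foreign purchases of equities on the domestic stock exchange 317.8, sale of domestic government bonds to non-residents 276.7; capital account: acquisition of foreign patents and trademarks (non-produced assets) 25.4.)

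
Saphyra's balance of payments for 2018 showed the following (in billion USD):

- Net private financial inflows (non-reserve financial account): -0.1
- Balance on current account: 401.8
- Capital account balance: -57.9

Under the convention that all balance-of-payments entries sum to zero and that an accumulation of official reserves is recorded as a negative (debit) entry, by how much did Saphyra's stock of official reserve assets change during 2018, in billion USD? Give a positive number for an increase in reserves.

Official reserve transactions balance = -(401.8 + (-57.9) + (-0.1)) = -343.8
An accumulation of reserves is recorded as a debit (negative entry), so the change in the stock of reserves is the negative of that balance.
Change in official reserves = -(-343.8) = 343.8

343.8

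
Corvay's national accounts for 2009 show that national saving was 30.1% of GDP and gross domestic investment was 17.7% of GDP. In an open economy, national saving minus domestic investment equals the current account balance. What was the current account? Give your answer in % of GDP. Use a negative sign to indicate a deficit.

CA = S - I = 30.1 - 17.7 = 12.4

12.4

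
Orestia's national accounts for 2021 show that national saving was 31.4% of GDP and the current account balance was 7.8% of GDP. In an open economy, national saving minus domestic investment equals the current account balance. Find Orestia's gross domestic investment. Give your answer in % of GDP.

23.6

S - I = CA (net lending to the rest of the world).
I = S - CA = 31.4 - 7.8 = 23.6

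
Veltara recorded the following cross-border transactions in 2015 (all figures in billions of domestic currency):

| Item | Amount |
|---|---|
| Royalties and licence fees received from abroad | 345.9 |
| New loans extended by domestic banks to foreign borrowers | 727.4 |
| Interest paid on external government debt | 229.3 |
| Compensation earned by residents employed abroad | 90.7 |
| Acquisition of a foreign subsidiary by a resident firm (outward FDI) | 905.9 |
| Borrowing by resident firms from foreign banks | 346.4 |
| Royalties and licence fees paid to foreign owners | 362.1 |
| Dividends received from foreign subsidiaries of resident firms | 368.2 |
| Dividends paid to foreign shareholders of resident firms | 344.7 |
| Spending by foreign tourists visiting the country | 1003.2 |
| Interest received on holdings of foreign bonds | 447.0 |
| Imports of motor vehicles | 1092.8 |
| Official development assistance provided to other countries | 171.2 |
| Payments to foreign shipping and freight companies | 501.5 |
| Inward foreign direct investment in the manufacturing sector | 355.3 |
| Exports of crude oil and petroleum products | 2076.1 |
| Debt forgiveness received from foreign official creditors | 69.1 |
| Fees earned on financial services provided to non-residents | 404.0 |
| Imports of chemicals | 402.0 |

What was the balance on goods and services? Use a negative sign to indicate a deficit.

1470.8

Goods: -1092.8 + 2076.1 - 402.0 = 581.3
Services: -501.5 + 1003.2 - 362.1 + 404.0 + 345.9 = 889.5
Trade balance = 581.3 + 889.5 = 1470.8
(Excluded from the trade balance — financial account: new loans extended by domestic banks to foreign borrowers 727.4, acquisition of a foreign subsidiary by a resident firm (outward FDI) 905.9, borrowing by resident firms from foreign banks 346.4, inward foreign direct investment in the manufacturing sector 355.3; primary income: interest paid on external government debt 229.3, compensation earned by residents employed abroad 90.7, dividends received from foreign subsidiaries of resident firms 368.2, dividends paid to foreign shareholders of resident firms 344.7, interest received on holdings of foreign bonds 447.0; secondary income: official development assistance provided to other countries 171.2; capital account: debt forgiveness received from foreign official creditors 69.1.)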